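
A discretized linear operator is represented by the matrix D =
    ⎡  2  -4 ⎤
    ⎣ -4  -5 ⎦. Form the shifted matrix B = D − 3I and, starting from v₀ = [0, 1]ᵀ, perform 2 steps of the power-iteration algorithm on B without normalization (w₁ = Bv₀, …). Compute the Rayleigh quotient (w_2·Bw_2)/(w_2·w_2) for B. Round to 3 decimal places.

μ ≈ -9.815

B = D − 3I has rows (-1, -4); (-4, -8)
w1 = Bv₀ = ((-1)·0 + (-4)·1; (-4)·0 + (-8)·1) = (-4, -8)
w2 = Bw1 = ((-1)·(-4) + (-4)·(-8); (-4)·(-4) + (-8)·(-8)) = (36, 80)
Bw2 = (-356, -784)
w2·Bw2 = -75536; w2·w2 = 7696; μ ≈ -75536/7696 = -9.815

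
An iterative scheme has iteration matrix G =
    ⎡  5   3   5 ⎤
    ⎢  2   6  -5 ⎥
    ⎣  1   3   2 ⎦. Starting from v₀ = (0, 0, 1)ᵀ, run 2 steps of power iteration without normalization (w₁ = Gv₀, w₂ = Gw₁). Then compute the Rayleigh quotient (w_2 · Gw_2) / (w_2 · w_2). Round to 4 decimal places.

w1 = Gv₀ = (5, -5, 2)
w2 = Gw1 = (20, -30, -6)
Gw2 = (-20, -110, -82)
w2·Gw2 = 20·(-20) + (-30)·(-110) + (-6)·(-82) = 3392; w2·w2 = 20·20 + (-30)·(-30) + (-6)·(-6) = 1336
λ ≈ 3392/1336 = 2.5389

λ ≈ 2.5389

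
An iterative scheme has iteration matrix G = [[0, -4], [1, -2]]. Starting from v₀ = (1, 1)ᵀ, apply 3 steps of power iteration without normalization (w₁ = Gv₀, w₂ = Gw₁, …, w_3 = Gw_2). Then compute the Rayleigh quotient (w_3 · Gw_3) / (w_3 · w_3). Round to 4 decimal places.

-2.5000

w1 = Gv₀ = (-4, -1)
w2 = Gw1 = (4, -2)
w3 = Gw2 = (8, 8)
Gw3 = (-32, -8)
w3·Gw3 = 8·(-32) + 8·(-8) = -320; w3·w3 = 8·8 + 8·8 = 128
λ ≈ -320/128 = -2.5000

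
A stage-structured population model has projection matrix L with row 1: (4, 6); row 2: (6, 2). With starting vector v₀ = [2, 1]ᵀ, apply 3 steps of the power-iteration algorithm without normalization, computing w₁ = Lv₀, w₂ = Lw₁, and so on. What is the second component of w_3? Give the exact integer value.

w1 = Lv₀ = (14, 14)
w2 = Lw1 = (140, 112)
w3 = Lw2 = (1232, 1064)
The requested component of w3 is 1064.

1064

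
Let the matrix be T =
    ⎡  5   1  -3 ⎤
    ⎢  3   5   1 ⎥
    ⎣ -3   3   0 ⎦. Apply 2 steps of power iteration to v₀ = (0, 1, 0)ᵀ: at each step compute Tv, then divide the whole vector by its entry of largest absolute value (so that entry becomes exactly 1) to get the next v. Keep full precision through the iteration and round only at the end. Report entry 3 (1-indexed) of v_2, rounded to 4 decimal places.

0.3871

Tv0 = (1.00000, 5.00000, 3.00000); divide by 5.00000 → v1 = (0.20000, 1.00000, 0.60000)
Tv1 = (0.20000, 6.20000, 2.40000); divide by 6.20000 → v2 = (0.03226, 1.00000, 0.38710)
Requested entry of v2: 12/31 = 0.3871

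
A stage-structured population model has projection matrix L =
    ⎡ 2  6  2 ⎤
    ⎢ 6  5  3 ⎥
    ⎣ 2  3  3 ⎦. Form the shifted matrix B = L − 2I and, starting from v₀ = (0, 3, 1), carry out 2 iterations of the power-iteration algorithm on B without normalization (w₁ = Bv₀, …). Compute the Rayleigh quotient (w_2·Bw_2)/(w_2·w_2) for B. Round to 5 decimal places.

8.80276

B = L − 2I has rows (0, 6, 2); (6, 3, 3); (2, 3, 1)
w1 = Bv₀ = (20, 12, 10)
w2 = Bw1 = (92, 186, 86)
Bw2 = (1288, 1368, 828)
w2·Bw2 = 444152; w2·w2 = 50456; μ ≈ 444152/50456 = 8.80276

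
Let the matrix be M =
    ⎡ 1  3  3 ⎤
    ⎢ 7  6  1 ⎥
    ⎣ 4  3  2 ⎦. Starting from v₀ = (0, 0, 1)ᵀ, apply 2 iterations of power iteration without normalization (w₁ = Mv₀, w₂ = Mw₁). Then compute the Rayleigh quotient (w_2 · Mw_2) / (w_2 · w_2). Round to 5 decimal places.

λ ≈ 9.80089

w1 = Mv₀ = (3, 1, 2)
w2 = Mw1 = (12, 29, 19)
Mw2 = (156, 277, 173)
w2·Mw2 = 12·156 + 29·277 + 19·173 = 13192; w2·w2 = 12·12 + 29·29 + 19·19 = 1346
λ ≈ 13192/1346 = 9.80089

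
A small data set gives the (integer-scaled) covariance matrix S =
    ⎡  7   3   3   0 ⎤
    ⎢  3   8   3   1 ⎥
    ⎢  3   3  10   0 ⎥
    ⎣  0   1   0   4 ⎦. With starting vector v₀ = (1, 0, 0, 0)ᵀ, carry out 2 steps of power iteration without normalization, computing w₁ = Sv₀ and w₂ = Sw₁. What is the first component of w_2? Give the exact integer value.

w1 = Sv₀ = (7, 3, 3, 0)
w2 = Sw1 = (67, 54, 60, 3)
The requested component of w2 is 67.

67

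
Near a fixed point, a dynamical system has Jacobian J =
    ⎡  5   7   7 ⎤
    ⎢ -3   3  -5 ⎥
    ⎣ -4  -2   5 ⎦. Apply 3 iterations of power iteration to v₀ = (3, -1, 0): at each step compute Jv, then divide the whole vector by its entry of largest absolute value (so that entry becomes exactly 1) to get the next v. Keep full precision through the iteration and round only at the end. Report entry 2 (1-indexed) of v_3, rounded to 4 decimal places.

Jv0 = (8.00000, -12.00000, -10.00000); divide by -12.00000 → v1 = (-0.66667, 1.00000, 0.83333)
Jv1 = (9.50000, 0.83333, 4.83333); divide by 9.50000 → v2 = (1.00000, 0.08772, 0.50877)
Jv2 = (9.17544, -5.28070, -1.63158); divide by 9.17544 → v3 = (1.00000, -0.57553, -0.17782)
Requested entry of v3: 602/-1046 = -0.5755

-0.5755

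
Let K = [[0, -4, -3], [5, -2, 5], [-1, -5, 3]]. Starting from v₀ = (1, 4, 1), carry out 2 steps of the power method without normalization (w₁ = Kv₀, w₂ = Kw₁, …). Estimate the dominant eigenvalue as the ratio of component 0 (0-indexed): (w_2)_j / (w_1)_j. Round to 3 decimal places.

w1 = Kv₀ = (0·1 + (-4)·4 + (-3)·1; 5·1 + (-2)·4 + 5·1; (-1)·1 + (-5)·4 + 3·1) = (-19, 2, -18)
w2 = Kw1 = (0·(-19) + (-4)·2 + (-3)·(-18); 5·(-19) + (-2)·2 + 5·(-18); (-1)·(-19) + (-5)·2 + 3·(-18)) = (46, -189, -45)
Ratio at component: 46 / -19 = -2.421

-2.421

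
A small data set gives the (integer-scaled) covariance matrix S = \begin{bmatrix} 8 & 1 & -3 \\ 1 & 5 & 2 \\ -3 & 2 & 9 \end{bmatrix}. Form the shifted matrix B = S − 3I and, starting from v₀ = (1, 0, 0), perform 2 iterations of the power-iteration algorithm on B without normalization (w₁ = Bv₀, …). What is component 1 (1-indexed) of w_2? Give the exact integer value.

35

B = S − 3I has rows (5, 1, -3); (1, 2, 2); (-3, 2, 6)
w1 = Bv₀ = (5·1 + 1·0 + (-3)·0; 1·1 + 2·0 + 2·0; (-3)·1 + 2·0 + 6·0) = (5, 1, -3)
w2 = Bw1 = (5·5 + 1·1 + (-3)·(-3); 1·5 + 2·1 + 2·(-3); (-3)·5 + 2·1 + 6·(-3)) = (35, 1, -31)
Requested component of w2: 35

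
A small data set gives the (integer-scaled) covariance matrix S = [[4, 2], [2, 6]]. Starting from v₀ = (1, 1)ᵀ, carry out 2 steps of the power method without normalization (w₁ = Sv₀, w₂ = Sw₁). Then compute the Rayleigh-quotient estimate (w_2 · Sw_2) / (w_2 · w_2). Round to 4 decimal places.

w1 = Sv₀ = (4·1 + 2·1; 2·1 + 6·1) = (6, 8)
w2 = Sw1 = (4·6 + 2·8; 2·6 + 6·8) = (40, 60)
Sw2 = (280, 440)
w2·Sw2 = 40·280 + 60·440 = 37600; w2·w2 = 40·40 + 60·60 = 5200
λ ≈ 37600/5200 = 7.2308

7.2308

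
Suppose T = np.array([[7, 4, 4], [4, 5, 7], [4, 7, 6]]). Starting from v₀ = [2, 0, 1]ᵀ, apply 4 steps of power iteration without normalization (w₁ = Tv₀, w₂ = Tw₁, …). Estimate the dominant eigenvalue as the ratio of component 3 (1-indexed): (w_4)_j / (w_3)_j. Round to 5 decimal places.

w1 = Tv₀ = (18, 15, 14)
w2 = Tw1 = (242, 245, 261)
w3 = Tw2 = (3718, 4020, 4249)
w4 = Tw3 = (59102, 64715, 68506)
Ratio at component: 68506 / 4249 = 16.12285

16.12285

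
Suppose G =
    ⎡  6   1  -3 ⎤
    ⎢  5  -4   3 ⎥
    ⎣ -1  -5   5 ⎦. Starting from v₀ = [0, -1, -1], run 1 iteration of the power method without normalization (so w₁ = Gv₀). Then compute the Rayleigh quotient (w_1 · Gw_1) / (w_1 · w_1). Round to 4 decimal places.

w1 = Gv₀ = (2, 1, 0)
Gw1 = (13, 6, -7)
w1·Gw1 = 2·13 + 1·6 + 0·(-7) = 32; w1·w1 = 2·2 + 1·1 + 0·0 = 5
λ ≈ 32/5 = 6.4000

λ ≈ 6.4000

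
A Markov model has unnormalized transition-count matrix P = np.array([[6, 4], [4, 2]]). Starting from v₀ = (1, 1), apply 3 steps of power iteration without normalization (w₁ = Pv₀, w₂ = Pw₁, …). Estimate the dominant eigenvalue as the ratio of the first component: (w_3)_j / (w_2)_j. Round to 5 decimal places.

w1 = Pv₀ = (10, 6)
w2 = Pw1 = (84, 52)
w3 = Pw2 = (712, 440)
Ratio at component: 712 / 84 = 8.47619

λ ≈ 8.47619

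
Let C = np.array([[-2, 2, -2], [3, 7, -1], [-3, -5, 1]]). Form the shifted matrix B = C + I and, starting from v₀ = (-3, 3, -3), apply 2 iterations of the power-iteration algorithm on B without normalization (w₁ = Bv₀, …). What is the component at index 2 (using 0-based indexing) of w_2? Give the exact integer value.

-159

B = C + I has rows (-1, 2, -2); (3, 8, -1); (-3, -5, 2)
w1 = Bv₀ = ((-1)·(-3) + 2·3 + (-2)·(-3); 3·(-3) + 8·3 + (-1)·(-3); (-3)·(-3) + (-5)·3 + 2·(-3)) = (15, 18, -12)
w2 = Bw1 = ((-1)·15 + 2·18 + (-2)·(-12); 3·15 + 8·18 + (-1)·(-12); (-3)·15 + (-5)·18 + 2·(-12)) = (45, 201, -159)
Requested component of w2: -159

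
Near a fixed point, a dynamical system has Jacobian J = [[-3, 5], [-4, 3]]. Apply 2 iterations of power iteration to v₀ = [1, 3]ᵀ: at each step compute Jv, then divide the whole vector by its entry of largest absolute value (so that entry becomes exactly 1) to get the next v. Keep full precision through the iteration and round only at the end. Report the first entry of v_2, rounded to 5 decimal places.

0.33333

Jv0 = (12.000000, 5.000000); divide by 12.000000 → v1 = (1.000000, 0.416667)
Jv1 = (-0.916667, -2.750000); divide by -2.750000 → v2 = (0.333333, 1.000000)
Requested entry of v2: -11/-33 = 0.33333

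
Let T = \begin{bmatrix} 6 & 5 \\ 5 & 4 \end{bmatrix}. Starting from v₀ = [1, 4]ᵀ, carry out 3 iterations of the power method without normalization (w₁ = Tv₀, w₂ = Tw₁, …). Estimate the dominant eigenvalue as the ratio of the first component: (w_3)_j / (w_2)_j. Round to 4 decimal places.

10.0996

w1 = Tv₀ = (6·1 + 5·4; 5·1 + 4·4) = (26, 21)
w2 = Tw1 = (6·26 + 5·21; 5·26 + 4·21) = (261, 214)
w3 = Tw2 = (2636, 2161)
Ratio at component: 2636 / 261 = 10.0996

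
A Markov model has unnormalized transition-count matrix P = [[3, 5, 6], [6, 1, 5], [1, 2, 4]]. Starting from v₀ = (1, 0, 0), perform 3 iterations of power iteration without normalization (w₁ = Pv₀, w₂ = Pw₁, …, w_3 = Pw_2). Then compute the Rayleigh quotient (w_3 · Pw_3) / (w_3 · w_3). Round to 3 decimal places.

λ ≈ 10.055

w1 = Pv₀ = (3·1 + 5·0 + 6·0; 6·1 + 1·0 + 5·0; 1·1 + 2·0 + 4·0) = (3, 6, 1)
w2 = Pw1 = (3·3 + 5·6 + 6·1; 6·3 + 1·6 + 5·1; 1·3 + 2·6 + 4·1) = (45, 29, 19)
w3 = Pw2 = (394, 394, 179)
Pw3 = (4226, 3653, 1898)
w3·Pw3 = 394·4226 + 394·3653 + 179·1898 = 3444068; w3·w3 = 394·394 + 394·394 + 179·179 = 342513
λ ≈ 3444068/342513 = 10.055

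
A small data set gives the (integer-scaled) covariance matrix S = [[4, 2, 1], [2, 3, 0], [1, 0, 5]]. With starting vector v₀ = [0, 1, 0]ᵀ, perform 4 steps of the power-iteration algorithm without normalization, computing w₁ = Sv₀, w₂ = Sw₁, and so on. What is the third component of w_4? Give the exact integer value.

204

w1 = Sv₀ = (4·0 + 2·1 + 1·0; 2·0 + 3·1 + 0·0; 1·0 + 0·1 + 5·0) = (2, 3, 0)
w2 = Sw1 = (4·2 + 2·3 + 1·0; 2·2 + 3·3 + 0·0; 1·2 + 0·3 + 5·0) = (14, 13, 2)
w3 = Sw2 = (84, 67, 24)
w4 = Sw3 = (494, 369, 204)
The requested component of w4 is 204.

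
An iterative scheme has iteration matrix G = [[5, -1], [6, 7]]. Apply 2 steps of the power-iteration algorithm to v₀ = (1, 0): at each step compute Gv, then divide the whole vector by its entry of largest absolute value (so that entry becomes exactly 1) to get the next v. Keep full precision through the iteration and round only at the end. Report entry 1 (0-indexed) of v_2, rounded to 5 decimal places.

Gv0 = (5.000000, 6.000000); divide by 6.000000 → v1 = (0.833333, 1.000000)
Gv1 = (3.166667, 12.000000); divide by 12.000000 → v2 = (0.263889, 1.000000)
Requested entry of v2: 72/72 = 1.00000

1.00000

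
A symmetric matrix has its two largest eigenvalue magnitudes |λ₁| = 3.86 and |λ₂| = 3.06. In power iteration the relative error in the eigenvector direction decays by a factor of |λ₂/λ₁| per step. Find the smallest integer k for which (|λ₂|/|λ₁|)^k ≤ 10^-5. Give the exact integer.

|λ₂/λ₁| = 3.06/3.86 = 0.79275
Need k ≥ ln(10^-5) / ln(0.79275) = -11.5129 / -0.2323 ≈ 49.571
Smallest integer k satisfying the bound: 50

50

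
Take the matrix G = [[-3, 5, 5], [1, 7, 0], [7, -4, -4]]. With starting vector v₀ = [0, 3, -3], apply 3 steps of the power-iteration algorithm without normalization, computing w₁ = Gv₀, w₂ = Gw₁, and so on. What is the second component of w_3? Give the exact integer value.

w1 = Gv₀ = (0, 21, 0)
w2 = Gw1 = (105, 147, -84)
w3 = Gw2 = (0, 1134, 483)
The requested component of w3 is 1134.

1134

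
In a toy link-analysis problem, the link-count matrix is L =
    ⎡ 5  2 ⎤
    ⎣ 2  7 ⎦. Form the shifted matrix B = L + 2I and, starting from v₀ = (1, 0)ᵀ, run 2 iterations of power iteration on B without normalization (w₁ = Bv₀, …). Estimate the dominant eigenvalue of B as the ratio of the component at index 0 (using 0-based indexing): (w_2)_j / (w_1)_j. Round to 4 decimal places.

B = L + 2I has rows (7, 2); (2, 9)
w1 = Bv₀ = (7·1 + 2·0; 2·1 + 9·0) = (7, 2)
w2 = Bw1 = (7·7 + 2·2; 2·7 + 9·2) = (53, 32)
Ratio: 53/7 = 7.5714

7.5714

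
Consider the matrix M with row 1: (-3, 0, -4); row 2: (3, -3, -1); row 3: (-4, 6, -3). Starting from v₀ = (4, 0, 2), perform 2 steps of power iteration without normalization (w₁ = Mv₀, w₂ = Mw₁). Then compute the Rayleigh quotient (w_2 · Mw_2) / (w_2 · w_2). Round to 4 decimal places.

λ ≈ -7.9901

w1 = Mv₀ = ((-3)·4 + 0·0 + (-4)·2; 3·4 + (-3)·0 + (-1)·2; (-4)·4 + 6·0 + (-3)·2) = (-20, 10, -22)
w2 = Mw1 = ((-3)·(-20) + 0·10 + (-4)·(-22); 3·(-20) + (-3)·10 + (-1)·(-22); (-4)·(-20) + 6·10 + (-3)·(-22)) = (148, -68, 206)
Mw2 = (-1268, 442, -1618)
w2·Mw2 = 148·(-1268) + (-68)·442 + 206·(-1618) = -551028; w2·w2 = 148·148 + (-68)·(-68) + 206·206 = 68964
λ ≈ -551028/68964 = -7.9901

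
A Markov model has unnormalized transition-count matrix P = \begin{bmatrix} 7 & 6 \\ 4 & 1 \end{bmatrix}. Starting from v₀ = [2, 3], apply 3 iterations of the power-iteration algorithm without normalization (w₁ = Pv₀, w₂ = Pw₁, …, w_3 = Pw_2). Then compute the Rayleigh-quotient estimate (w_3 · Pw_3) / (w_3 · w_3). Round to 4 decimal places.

9.7380

w1 = Pv₀ = (7·2 + 6·3; 4·2 + 1·3) = (32, 11)
w2 = Pw1 = (7·32 + 6·11; 4·32 + 1·11) = (290, 139)
w3 = Pw2 = (2864, 1299)
Pw3 = (27842, 12755)
w3·Pw3 = 2864·27842 + 1299·12755 = 96308233; w3·w3 = 2864·2864 + 1299·1299 = 9889897
λ ≈ 96308233/9889897 = 9.7380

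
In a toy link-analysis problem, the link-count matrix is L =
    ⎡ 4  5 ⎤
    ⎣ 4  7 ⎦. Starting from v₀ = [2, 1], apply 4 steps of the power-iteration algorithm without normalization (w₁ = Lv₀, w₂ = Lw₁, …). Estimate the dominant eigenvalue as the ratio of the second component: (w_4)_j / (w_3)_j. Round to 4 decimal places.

λ ≈ 10.2184

w1 = Lv₀ = (4·2 + 5·1; 4·2 + 7·1) = (13, 15)
w2 = Lw1 = (4·13 + 5·15; 4·13 + 7·15) = (127, 157)
w3 = Lw2 = (1293, 1607)
w4 = Lw3 = (13207, 16421)
Ratio at component: 16421 / 1607 = 10.2184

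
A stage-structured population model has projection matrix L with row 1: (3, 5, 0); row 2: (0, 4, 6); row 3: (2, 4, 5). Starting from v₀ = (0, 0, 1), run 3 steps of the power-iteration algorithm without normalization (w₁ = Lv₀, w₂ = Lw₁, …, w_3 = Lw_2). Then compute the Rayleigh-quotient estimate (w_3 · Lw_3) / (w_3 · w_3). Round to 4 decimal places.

w1 = Lv₀ = (3·0 + 5·0 + 0·1; 0·0 + 4·0 + 6·1; 2·0 + 4·0 + 5·1) = (0, 6, 5)
w2 = Lw1 = (3·0 + 5·6 + 0·5; 0·0 + 4·6 + 6·5; 2·0 + 4·6 + 5·5) = (30, 54, 49)
w3 = Lw2 = (360, 510, 521)
Lw3 = (3630, 5166, 5365)
w3·Lw3 = 360·3630 + 510·5166 + 521·5365 = 6736625; w3·w3 = 360·360 + 510·510 + 521·521 = 661141
λ ≈ 6736625/661141 = 10.1894

10.1894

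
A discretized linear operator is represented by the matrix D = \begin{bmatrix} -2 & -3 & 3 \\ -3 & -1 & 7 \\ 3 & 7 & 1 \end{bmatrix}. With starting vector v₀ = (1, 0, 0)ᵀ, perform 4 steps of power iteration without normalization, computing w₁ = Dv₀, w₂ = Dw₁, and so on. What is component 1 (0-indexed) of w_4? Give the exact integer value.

2646

w1 = Dv₀ = ((-2)·1 + (-3)·0 + 3·0; (-3)·1 + (-1)·0 + 7·0; 3·1 + 7·0 + 1·0) = (-2, -3, 3)
w2 = Dw1 = ((-2)·(-2) + (-3)·(-3) + 3·3; (-3)·(-2) + (-1)·(-3) + 7·3; 3·(-2) + 7·(-3) + 1·3) = (22, 30, -24)
w3 = Dw2 = (-206, -264, 252)
w4 = Dw3 = (1960, 2646, -2214)
The requested component of w4 is 2646.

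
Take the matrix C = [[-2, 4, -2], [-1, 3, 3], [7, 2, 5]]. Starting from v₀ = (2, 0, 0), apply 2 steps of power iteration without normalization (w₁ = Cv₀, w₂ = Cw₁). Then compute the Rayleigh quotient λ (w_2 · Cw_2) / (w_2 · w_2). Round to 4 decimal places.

w1 = Cv₀ = (-4, -2, 14)
w2 = Cw1 = (-28, 40, 38)
Cw2 = (140, 262, 74)
w2·Cw2 = (-28)·140 + 40·262 + 38·74 = 9372; w2·w2 = (-28)·(-28) + 40·40 + 38·38 = 3828
λ ≈ 9372/3828 = 2.4483

λ ≈ 2.4483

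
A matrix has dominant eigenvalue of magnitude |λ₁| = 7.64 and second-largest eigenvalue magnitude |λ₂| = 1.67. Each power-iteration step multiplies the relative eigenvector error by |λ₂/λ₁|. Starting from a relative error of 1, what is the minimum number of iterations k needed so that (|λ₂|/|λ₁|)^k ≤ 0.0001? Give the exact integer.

|λ₂/λ₁| = 1.67/7.64 = 0.21859
Need k ≥ ln(0.0001) / ln(0.21859) = -9.2103 / -1.5206 ≈ 6.057
Smallest integer k satisfying the bound: 7

7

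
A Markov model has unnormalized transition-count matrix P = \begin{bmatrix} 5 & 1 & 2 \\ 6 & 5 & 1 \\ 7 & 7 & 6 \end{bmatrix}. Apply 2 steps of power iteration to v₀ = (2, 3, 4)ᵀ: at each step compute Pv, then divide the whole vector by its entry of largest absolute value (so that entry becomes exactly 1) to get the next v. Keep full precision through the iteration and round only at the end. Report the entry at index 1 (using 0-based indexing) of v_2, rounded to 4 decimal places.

Pv0 = (21.00000, 31.00000, 59.00000); divide by 59.00000 → v1 = (0.35593, 0.52542, 1.00000)
Pv1 = (4.30508, 5.76271, 12.16949); divide by 12.16949 → v2 = (0.35376, 0.47354, 1.00000)
Requested entry of v2: 340/718 = 0.4735

0.4735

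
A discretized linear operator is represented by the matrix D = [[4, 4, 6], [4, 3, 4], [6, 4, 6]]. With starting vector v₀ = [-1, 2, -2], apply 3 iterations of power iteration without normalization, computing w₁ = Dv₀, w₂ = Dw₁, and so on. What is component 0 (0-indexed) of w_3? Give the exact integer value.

-1616

w1 = Dv₀ = (4·(-1) + 4·2 + 6·(-2); 4·(-1) + 3·2 + 4·(-2); 6·(-1) + 4·2 + 6·(-2)) = (-8, -6, -10)
w2 = Dw1 = (4·(-8) + 4·(-6) + 6·(-10); 4·(-8) + 3·(-6) + 4·(-10); 6·(-8) + 4·(-6) + 6·(-10)) = (-116, -90, -132)
w3 = Dw2 = (-1616, -1262, -1848)
The requested component of w3 is -1616.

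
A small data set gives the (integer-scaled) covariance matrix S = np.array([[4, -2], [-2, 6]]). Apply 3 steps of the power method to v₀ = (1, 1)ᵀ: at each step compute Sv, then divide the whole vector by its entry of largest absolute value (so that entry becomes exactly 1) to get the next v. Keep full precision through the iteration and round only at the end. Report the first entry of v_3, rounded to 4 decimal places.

Sv0 = (2.00000, 4.00000); divide by 4.00000 → v1 = (0.50000, 1.00000)
Sv1 = (0.00000, 5.00000); divide by 5.00000 → v2 = (0.00000, 1.00000)
Sv2 = (-2.00000, 6.00000); divide by 6.00000 → v3 = (-0.33333, 1.00000)
Requested entry of v3: -40/120 = -0.3333

-0.3333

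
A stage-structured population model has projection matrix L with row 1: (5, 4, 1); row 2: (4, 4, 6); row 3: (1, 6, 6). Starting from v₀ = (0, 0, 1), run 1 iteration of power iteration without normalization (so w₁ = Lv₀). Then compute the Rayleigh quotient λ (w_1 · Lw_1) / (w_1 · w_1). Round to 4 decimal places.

w1 = Lv₀ = (5·0 + 4·0 + 1·1; 4·0 + 4·0 + 6·1; 1·0 + 6·0 + 6·1) = (1, 6, 6)
Lw1 = (35, 64, 73)
w1·Lw1 = 1·35 + 6·64 + 6·73 = 857; w1·w1 = 1·1 + 6·6 + 6·6 = 73
λ ≈ 857/73 = 11.7397

λ ≈ 11.7397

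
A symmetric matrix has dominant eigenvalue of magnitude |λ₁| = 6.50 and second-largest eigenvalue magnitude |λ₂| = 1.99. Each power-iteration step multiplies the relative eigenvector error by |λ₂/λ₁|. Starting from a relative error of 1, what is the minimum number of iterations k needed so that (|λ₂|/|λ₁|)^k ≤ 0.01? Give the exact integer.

|λ₂/λ₁| = 1.99/6.50 = 0.30615
Need k ≥ ln(0.01) / ln(0.30615) = -4.6052 / -1.1837 ≈ 3.891
Smallest integer k satisfying the bound: 4

4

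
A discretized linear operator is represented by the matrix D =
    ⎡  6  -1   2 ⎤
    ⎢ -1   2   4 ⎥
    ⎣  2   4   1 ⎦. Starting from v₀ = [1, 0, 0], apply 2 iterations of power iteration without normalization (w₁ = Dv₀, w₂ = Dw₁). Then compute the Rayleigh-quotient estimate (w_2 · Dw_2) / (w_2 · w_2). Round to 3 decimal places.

6.640

w1 = Dv₀ = (6, -1, 2)
w2 = Dw1 = (41, 0, 10)
Dw2 = (266, -1, 92)
w2·Dw2 = 41·266 + 0·(-1) + 10·92 = 11826; w2·w2 = 41·41 + 0·0 + 10·10 = 1781
λ ≈ 11826/1781 = 6.640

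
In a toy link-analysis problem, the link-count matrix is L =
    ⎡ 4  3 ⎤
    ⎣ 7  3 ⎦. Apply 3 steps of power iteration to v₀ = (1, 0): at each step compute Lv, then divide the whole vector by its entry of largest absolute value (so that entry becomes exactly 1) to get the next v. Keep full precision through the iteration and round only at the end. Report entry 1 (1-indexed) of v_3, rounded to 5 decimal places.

Lv0 = (4.000000, 7.000000); divide by 7.000000 → v1 = (0.571429, 1.000000)
Lv1 = (5.285714, 7.000000); divide by 7.000000 → v2 = (0.755102, 1.000000)
Lv2 = (6.020408, 8.285714); divide by 8.285714 → v3 = (0.726601, 1.000000)
Requested entry of v3: 295/406 = 0.72660

0.72660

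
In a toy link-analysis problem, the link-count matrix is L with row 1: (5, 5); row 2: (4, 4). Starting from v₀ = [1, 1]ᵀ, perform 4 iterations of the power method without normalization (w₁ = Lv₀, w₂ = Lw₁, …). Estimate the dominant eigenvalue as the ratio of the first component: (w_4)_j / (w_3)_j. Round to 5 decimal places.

w1 = Lv₀ = (5·1 + 5·1; 4·1 + 4·1) = (10, 8)
w2 = Lw1 = (5·10 + 5·8; 4·10 + 4·8) = (90, 72)
w3 = Lw2 = (810, 648)
w4 = Lw3 = (7290, 5832)
Ratio at component: 7290 / 810 = 9.00000

9.00000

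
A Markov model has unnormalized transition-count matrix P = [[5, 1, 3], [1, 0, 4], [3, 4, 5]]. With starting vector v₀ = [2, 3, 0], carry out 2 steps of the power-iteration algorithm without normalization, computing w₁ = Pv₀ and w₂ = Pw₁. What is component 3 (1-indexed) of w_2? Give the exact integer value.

137

w1 = Pv₀ = (13, 2, 18)
w2 = Pw1 = (121, 85, 137)
The requested component of w2 is 137.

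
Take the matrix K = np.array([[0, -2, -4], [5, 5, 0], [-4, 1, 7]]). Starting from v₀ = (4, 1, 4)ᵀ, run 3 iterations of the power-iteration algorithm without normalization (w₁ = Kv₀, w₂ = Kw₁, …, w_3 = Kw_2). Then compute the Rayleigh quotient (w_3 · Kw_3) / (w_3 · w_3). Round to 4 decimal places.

w1 = Kv₀ = (0·4 + (-2)·1 + (-4)·4; 5·4 + 5·1 + 0·4; (-4)·4 + 1·1 + 7·4) = (-18, 25, 13)
w2 = Kw1 = (0·(-18) + (-2)·25 + (-4)·13; 5·(-18) + 5·25 + 0·13; (-4)·(-18) + 1·25 + 7·13) = (-102, 35, 188)
w3 = Kw2 = (-822, -335, 1759)
Kw3 = (-6366, -5785, 15266)
w3·Kw3 = (-822)·(-6366) + (-335)·(-5785) + 1759·15266 = 34023721; w3·w3 = (-822)·(-822) + (-335)·(-335) + 1759·1759 = 3881990
λ ≈ 34023721/3881990 = 8.7645

8.7645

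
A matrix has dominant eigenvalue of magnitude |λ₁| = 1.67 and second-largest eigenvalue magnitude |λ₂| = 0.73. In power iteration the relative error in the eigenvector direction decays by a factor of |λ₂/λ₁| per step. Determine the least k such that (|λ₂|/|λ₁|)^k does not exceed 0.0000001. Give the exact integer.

20

|λ₂/λ₁| = 0.73/1.67 = 0.43713
Need k ≥ ln(0.0000001) / ln(0.43713) = -16.1181 / -0.8275 ≈ 19.477
Smallest integer k satisfying the bound: 20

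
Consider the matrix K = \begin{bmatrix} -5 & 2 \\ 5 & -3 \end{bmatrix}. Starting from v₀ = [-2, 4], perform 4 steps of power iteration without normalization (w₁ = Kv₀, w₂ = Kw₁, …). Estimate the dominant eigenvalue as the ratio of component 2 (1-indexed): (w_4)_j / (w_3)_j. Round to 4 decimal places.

-7.3146

w1 = Kv₀ = (18, -22)
w2 = Kw1 = (-134, 156)
w3 = Kw2 = (982, -1138)
w4 = Kw3 = (-7186, 8324)
Ratio at component: 8324 / -1138 = -7.3146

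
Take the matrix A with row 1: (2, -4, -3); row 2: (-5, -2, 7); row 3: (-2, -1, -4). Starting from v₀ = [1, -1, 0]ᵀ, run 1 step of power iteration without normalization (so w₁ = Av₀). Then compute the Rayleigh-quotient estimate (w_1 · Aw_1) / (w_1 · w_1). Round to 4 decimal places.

w1 = Av₀ = (2·1 + (-4)·(-1) + (-3)·0; (-5)·1 + (-2)·(-1) + 7·0; (-2)·1 + (-1)·(-1) + (-4)·0) = (6, -3, -1)
Aw1 = (27, -31, -5)
w1·Aw1 = 6·27 + (-3)·(-31) + (-1)·(-5) = 260; w1·w1 = 6·6 + (-3)·(-3) + (-1)·(-1) = 46
λ ≈ 260/46 = 5.6522

λ ≈ 5.6522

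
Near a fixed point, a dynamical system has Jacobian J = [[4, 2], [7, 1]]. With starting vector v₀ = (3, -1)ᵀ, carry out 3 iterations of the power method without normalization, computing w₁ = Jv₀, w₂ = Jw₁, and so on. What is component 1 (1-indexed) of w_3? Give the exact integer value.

500

w1 = Jv₀ = (10, 20)
w2 = Jw1 = (80, 90)
w3 = Jw2 = (500, 650)
The requested component of w3 is 500.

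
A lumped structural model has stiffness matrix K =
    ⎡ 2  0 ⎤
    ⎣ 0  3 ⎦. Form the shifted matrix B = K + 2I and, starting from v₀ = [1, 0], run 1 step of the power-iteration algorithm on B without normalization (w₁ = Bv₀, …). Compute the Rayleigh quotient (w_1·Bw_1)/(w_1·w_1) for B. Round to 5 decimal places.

B = K + 2I has rows (4, 0); (0, 5)
w1 = Bv₀ = (4, 0)
Bw1 = (16, 0)
w1·Bw1 = 64; w1·w1 = 16; μ ≈ 64/16 = 4.00000

4.00000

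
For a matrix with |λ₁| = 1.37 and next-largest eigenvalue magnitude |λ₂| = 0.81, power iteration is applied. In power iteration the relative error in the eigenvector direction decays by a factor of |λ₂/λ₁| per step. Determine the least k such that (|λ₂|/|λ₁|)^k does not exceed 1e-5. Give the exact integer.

22

|λ₂/λ₁| = 0.81/1.37 = 0.59124
Need k ≥ ln(1e-5) / ln(0.59124) = -11.5129 / -0.5255 ≈ 21.907
Smallest integer k satisfying the bound: 22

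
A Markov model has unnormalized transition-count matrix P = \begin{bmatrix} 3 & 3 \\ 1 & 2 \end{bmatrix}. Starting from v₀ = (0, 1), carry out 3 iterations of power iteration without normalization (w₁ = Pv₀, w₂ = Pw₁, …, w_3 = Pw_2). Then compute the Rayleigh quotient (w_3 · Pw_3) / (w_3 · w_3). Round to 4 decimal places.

4.3113

w1 = Pv₀ = (3·0 + 3·1; 1·0 + 2·1) = (3, 2)
w2 = Pw1 = (3·3 + 3·2; 1·3 + 2·2) = (15, 7)
w3 = Pw2 = (66, 29)
Pw3 = (285, 124)
w3·Pw3 = 66·285 + 29·124 = 22406; w3·w3 = 66·66 + 29·29 = 5197
λ ≈ 22406/5197 = 4.3113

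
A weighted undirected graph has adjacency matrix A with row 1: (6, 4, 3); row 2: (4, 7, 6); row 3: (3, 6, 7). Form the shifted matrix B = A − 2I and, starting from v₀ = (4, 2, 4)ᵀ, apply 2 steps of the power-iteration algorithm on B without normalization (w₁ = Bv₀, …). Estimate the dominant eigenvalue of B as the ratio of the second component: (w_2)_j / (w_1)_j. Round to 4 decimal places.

B = A − 2I has rows (4, 4, 3); (4, 5, 6); (3, 6, 5)
w1 = Bv₀ = (36, 50, 44)
w2 = Bw1 = (476, 658, 628)
Ratio: 658/50 = 13.1600

μ ≈ 13.1600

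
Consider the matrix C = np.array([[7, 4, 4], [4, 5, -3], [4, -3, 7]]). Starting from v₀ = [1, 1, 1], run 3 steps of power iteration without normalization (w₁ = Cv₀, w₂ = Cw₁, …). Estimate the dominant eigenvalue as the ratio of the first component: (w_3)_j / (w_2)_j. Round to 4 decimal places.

w1 = Cv₀ = (7·1 + 4·1 + 4·1; 4·1 + 5·1 + (-3)·1; 4·1 + (-3)·1 + 7·1) = (15, 6, 8)
w2 = Cw1 = (7·15 + 4·6 + 4·8; 4·15 + 5·6 + (-3)·8; 4·15 + (-3)·6 + 7·8) = (161, 66, 98)
w3 = Cw2 = (1783, 680, 1132)
Ratio at component: 1783 / 161 = 11.0745

11.0745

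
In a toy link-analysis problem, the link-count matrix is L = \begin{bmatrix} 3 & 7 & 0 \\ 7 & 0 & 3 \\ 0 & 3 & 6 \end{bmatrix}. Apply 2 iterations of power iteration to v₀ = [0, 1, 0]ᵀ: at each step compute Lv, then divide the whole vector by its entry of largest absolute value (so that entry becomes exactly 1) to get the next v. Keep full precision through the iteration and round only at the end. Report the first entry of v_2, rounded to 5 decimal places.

0.36207

Lv0 = (7.000000, 0.000000, 3.000000); divide by 7.000000 → v1 = (1.000000, 0.000000, 0.428571)
Lv1 = (3.000000, 8.285714, 2.571429); divide by 8.285714 → v2 = (0.362069, 1.000000, 0.310345)
Requested entry of v2: 21/58 = 0.36207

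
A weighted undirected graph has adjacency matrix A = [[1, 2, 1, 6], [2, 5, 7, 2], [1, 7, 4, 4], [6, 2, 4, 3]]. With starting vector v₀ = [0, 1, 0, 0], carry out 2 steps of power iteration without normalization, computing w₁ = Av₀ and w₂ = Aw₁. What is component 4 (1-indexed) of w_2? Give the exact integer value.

56

w1 = Av₀ = (1·0 + 2·1 + 1·0 + 6·0; 2·0 + 5·1 + 7·0 + 2·0; 1·0 + 7·1 + 4·0 + 4·0; 6·0 + 2·1 + 4·0 + 3·0) = (2, 5, 7, 2)
w2 = Aw1 = (1·2 + 2·5 + 1·7 + 6·2; 2·2 + 5·5 + 7·7 + 2·2; 1·2 + 7·5 + 4·7 + 4·2; 6·2 + 2·5 + 4·7 + 3·2) = (31, 82, 73, 56)
The requested component of w2 is 56.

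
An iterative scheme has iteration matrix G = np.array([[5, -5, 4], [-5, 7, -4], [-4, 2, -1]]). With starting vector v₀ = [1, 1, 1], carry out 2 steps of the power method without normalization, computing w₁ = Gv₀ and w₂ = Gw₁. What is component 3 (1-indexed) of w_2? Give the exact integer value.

-17

w1 = Gv₀ = (4, -2, -3)
w2 = Gw1 = (18, -22, -17)
The requested component of w2 is -17.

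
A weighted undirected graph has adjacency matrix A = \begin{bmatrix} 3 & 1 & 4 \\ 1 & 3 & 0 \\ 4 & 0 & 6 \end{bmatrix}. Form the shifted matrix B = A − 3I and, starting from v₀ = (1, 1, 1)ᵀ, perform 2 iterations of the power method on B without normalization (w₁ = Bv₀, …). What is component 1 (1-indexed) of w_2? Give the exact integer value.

B = A − 3I has rows (0, 1, 4); (1, 0, 0); (4, 0, 3)
w1 = Bv₀ = (0·1 + 1·1 + 4·1; 1·1 + 0·1 + 0·1; 4·1 + 0·1 + 3·1) = (5, 1, 7)
w2 = Bw1 = (0·5 + 1·1 + 4·7; 1·5 + 0·1 + 0·7; 4·5 + 0·1 + 3·7) = (29, 5, 41)
Requested component of w2: 29

29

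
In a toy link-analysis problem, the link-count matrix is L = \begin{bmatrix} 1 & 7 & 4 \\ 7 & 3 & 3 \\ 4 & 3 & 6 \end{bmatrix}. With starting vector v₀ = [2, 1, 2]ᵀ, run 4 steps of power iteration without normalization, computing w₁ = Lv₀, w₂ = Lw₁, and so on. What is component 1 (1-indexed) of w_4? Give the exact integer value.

w1 = Lv₀ = (1·2 + 7·1 + 4·2; 7·2 + 3·1 + 3·2; 4·2 + 3·1 + 6·2) = (17, 23, 23)
w2 = Lw1 = (1·17 + 7·23 + 4·23; 7·17 + 3·23 + 3·23; 4·17 + 3·23 + 6·23) = (270, 257, 275)
w3 = Lw2 = (3169, 3486, 3501)
w4 = Lw3 = (41575, 43144, 44140)
The requested component of w4 is 41575.

41575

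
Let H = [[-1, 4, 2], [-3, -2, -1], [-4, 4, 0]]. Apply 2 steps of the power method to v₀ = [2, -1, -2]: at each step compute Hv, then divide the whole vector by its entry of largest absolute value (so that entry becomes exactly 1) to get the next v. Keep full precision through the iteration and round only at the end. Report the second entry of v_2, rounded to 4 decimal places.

Hv0 = (-10.00000, -2.00000, -12.00000); divide by -12.00000 → v1 = (0.83333, 0.16667, 1.00000)
Hv1 = (1.83333, -3.83333, -2.66667); divide by -3.83333 → v2 = (-0.47826, 1.00000, 0.69565)
Requested entry of v2: 46/46 = 1.0000

1.0000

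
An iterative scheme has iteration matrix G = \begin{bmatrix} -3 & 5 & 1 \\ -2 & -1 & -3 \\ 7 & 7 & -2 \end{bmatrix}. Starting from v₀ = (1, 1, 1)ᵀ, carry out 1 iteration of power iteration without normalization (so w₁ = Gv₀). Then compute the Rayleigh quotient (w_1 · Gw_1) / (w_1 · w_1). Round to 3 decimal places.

λ ≈ -2.143

w1 = Gv₀ = ((-3)·1 + 5·1 + 1·1; (-2)·1 + (-1)·1 + (-3)·1; 7·1 + 7·1 + (-2)·1) = (3, -6, 12)
Gw1 = (-27, -36, -45)
w1·Gw1 = 3·(-27) + (-6)·(-36) + 12·(-45) = -405; w1·w1 = 3·3 + (-6)·(-6) + 12·12 = 189
λ ≈ -405/189 = -2.143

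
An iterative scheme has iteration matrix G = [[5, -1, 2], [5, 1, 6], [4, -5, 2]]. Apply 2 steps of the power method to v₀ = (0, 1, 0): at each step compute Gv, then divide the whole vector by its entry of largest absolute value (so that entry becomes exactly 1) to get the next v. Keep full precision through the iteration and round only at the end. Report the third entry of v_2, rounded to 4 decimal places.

Gv0 = (-1.00000, 1.00000, -5.00000); divide by -5.00000 → v1 = (0.20000, -0.20000, 1.00000)
Gv1 = (3.20000, 6.80000, 3.80000); divide by 6.80000 → v2 = (0.47059, 1.00000, 0.55882)
Requested entry of v2: -19/-34 = 0.5588

0.5588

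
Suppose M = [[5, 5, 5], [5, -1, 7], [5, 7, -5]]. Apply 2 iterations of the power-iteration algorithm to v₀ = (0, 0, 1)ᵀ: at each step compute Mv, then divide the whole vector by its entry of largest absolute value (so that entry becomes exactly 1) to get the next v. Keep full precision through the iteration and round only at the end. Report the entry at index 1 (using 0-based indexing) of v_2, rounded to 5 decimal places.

-0.17172

Mv0 = (5.000000, 7.000000, -5.000000); divide by 7.000000 → v1 = (0.714286, 1.000000, -0.714286)
Mv1 = (5.000000, -2.428571, 14.142857); divide by 14.142857 → v2 = (0.353535, -0.171717, 1.000000)
Requested entry of v2: -17/99 = -0.17172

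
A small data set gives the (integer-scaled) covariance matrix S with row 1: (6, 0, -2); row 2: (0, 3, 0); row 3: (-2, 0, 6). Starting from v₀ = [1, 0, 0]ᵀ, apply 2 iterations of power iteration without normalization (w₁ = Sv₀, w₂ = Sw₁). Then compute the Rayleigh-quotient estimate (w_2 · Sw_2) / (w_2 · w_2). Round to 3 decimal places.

7.765

w1 = Sv₀ = (6·1 + 0·0 + (-2)·0; 0·1 + 3·0 + 0·0; (-2)·1 + 0·0 + 6·0) = (6, 0, -2)
w2 = Sw1 = (6·6 + 0·0 + (-2)·(-2); 0·6 + 3·0 + 0·(-2); (-2)·6 + 0·0 + 6·(-2)) = (40, 0, -24)
Sw2 = (288, 0, -224)
w2·Sw2 = 40·288 + 0·0 + (-24)·(-224) = 16896; w2·w2 = 40·40 + 0·0 + (-24)·(-24) = 2176
λ ≈ 16896/2176 = 7.765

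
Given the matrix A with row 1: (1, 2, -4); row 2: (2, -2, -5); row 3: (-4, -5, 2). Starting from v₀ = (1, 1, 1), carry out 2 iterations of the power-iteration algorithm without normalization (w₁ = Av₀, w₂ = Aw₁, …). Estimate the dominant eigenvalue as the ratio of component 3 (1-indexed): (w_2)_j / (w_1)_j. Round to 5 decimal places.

λ ≈ -2.14286

w1 = Av₀ = (-1, -5, -7)
w2 = Aw1 = (17, 43, 15)
Ratio at component: 15 / -7 = -2.14286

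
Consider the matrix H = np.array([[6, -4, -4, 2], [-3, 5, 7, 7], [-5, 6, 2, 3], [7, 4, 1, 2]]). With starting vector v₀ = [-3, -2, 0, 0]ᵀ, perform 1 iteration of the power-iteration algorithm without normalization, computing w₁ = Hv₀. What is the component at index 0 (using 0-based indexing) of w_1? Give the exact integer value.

w1 = Hv₀ = (6·(-3) + (-4)·(-2) + (-4)·0 + 2·0; (-3)·(-3) + 5·(-2) + 7·0 + 7·0; (-5)·(-3) + 6·(-2) + 2·0 + 3·0; 7·(-3) + 4·(-2) + 1·0 + 2·0) = (-10, -1, 3, -29)
The requested component of w1 is -10.

-10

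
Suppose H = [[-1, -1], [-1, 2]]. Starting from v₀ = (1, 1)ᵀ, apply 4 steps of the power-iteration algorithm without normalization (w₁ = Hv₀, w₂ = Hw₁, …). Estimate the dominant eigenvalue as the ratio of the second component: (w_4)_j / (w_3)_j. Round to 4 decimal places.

2.7143

w1 = Hv₀ = (-2, 1)
w2 = Hw1 = (1, 4)
w3 = Hw2 = (-5, 7)
w4 = Hw3 = (-2, 19)
Ratio at component: 19 / 7 = 2.7143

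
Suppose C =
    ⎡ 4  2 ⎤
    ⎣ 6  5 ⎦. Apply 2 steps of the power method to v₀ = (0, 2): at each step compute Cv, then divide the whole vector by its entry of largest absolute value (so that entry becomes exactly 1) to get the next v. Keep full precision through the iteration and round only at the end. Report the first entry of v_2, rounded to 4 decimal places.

Cv0 = (4.00000, 10.00000); divide by 10.00000 → v1 = (0.40000, 1.00000)
Cv1 = (3.60000, 7.40000); divide by 7.40000 → v2 = (0.48649, 1.00000)
Requested entry of v2: 36/74 = 0.4865

0.4865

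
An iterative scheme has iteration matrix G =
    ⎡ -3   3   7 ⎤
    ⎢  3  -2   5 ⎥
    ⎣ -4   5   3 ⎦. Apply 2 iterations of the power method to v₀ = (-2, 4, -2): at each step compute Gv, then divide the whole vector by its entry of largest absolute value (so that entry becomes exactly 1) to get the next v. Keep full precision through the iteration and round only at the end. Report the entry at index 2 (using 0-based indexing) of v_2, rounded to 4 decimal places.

Gv0 = (4.00000, -24.00000, 22.00000); divide by -24.00000 → v1 = (-0.16667, 1.00000, -0.91667)
Gv1 = (-2.91667, -7.08333, 2.91667); divide by -7.08333 → v2 = (0.41176, 1.00000, -0.41176)
Requested entry of v2: -70/170 = -0.4118

-0.4118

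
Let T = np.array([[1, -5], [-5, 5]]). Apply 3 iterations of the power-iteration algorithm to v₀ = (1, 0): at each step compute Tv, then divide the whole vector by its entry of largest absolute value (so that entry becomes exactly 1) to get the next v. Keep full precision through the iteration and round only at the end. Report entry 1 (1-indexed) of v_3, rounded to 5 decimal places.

Tv0 = (1.000000, -5.000000); divide by -5.000000 → v1 = (-0.200000, 1.000000)
Tv1 = (-5.200000, 6.000000); divide by 6.000000 → v2 = (-0.866667, 1.000000)
Tv2 = (-5.866667, 9.333333); divide by 9.333333 → v3 = (-0.628571, 1.000000)
Requested entry of v3: 176/-280 = -0.62857

-0.62857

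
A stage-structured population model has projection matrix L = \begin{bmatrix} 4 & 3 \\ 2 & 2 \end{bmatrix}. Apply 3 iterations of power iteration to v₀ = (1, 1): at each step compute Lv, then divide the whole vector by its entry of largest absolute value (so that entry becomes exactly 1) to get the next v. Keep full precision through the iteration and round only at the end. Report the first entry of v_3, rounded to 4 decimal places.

Lv0 = (7.00000, 4.00000); divide by 7.00000 → v1 = (1.00000, 0.57143)
Lv1 = (5.71429, 3.14286); divide by 5.71429 → v2 = (1.00000, 0.55000)
Lv2 = (5.65000, 3.10000); divide by 5.65000 → v3 = (1.00000, 0.54867)
Requested entry of v3: 226/226 = 1.0000

1.0000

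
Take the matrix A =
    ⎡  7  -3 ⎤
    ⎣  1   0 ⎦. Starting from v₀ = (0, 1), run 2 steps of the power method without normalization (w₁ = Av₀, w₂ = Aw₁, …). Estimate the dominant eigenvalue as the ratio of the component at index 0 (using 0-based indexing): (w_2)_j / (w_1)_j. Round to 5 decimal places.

λ ≈ 7.00000

w1 = Av₀ = (-3, 0)
w2 = Aw1 = (-21, -3)
Ratio at component: -21 / -3 = 7.00000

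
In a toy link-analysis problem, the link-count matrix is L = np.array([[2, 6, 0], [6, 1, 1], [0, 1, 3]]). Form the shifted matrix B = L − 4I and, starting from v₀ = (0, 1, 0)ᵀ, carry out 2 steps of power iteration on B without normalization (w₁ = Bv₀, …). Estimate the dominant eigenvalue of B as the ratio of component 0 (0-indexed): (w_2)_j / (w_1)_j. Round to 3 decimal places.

-5.000

B = L − 4I has rows (-2, 6, 0); (6, -3, 1); (0, 1, -1)
w1 = Bv₀ = ((-2)·0 + 6·1 + 0·0; 6·0 + (-3)·1 + 1·0; 0·0 + 1·1 + (-1)·0) = (6, -3, 1)
w2 = Bw1 = ((-2)·6 + 6·(-3) + 0·1; 6·6 + (-3)·(-3) + 1·1; 0·6 + 1·(-3) + (-1)·1) = (-30, 46, -4)
Ratio: -30/6 = -5.000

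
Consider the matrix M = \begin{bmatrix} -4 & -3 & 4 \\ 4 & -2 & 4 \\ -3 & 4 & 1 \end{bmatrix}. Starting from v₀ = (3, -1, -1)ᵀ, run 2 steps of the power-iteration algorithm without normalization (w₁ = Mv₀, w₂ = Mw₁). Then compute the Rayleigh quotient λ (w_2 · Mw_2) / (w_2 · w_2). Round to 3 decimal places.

λ ≈ -4.484

w1 = Mv₀ = ((-4)·3 + (-3)·(-1) + 4·(-1); 4·3 + (-2)·(-1) + 4·(-1); (-3)·3 + 4·(-1) + 1·(-1)) = (-13, 10, -14)
w2 = Mw1 = ((-4)·(-13) + (-3)·10 + 4·(-14); 4·(-13) + (-2)·10 + 4·(-14); (-3)·(-13) + 4·10 + 1·(-14)) = (-34, -128, 65)
Mw2 = (780, 380, -345)
w2·Mw2 = (-34)·780 + (-128)·380 + 65·(-345) = -97585; w2·w2 = (-34)·(-34) + (-128)·(-128) + 65·65 = 21765
λ ≈ -97585/21765 = -4.484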